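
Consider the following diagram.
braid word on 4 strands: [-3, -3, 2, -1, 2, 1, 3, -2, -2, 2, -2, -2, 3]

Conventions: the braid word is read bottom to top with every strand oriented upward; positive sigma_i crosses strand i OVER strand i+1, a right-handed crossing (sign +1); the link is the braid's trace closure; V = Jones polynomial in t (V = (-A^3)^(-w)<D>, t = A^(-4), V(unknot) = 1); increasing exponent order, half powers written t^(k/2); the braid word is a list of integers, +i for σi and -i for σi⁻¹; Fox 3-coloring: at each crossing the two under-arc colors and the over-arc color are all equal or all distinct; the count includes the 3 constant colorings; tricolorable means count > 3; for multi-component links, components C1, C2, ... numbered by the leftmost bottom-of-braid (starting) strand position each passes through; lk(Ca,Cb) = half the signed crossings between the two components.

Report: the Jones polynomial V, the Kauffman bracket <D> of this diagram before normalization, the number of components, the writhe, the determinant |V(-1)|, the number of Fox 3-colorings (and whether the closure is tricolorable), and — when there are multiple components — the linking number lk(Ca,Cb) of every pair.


V = -t^-4 + t^-3 + t^-1
<D> = -A - A^9 + A^13 (w = -1)
1 component over 13 crossings, w = -1
9 Fox colorings among 3^13, |V(-1)| = 3: tricolorable
why: the word shrinks to σ3⁻¹ σ3⁻¹ σ2 σ1⁻¹ σ2 σ1 σ3 σ2⁻¹ σ2⁻¹ σ2⁻¹ σ3 after cancelling


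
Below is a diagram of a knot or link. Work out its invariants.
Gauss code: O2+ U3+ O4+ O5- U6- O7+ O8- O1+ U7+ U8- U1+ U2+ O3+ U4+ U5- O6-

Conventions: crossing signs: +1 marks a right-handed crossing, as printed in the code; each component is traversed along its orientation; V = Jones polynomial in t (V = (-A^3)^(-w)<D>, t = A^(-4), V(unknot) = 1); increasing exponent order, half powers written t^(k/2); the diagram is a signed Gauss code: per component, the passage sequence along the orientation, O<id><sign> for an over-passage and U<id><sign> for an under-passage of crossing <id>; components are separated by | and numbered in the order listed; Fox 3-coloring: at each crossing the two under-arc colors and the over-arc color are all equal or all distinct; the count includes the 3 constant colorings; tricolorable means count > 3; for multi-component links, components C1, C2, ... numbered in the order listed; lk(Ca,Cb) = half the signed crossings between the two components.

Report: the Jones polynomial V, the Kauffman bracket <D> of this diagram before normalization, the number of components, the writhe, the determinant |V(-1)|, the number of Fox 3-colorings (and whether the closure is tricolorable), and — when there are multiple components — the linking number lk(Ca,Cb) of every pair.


Jones polynomial: V(t) = 1
<D> = A^6; writhe +2
components 1, writhe +2 (8 crossings)
3-colorings: 3 of 3^8, det 1 — not tricolorable
note: |V(-1)| = 1: so not tricolorable, since 3 does not divide 1


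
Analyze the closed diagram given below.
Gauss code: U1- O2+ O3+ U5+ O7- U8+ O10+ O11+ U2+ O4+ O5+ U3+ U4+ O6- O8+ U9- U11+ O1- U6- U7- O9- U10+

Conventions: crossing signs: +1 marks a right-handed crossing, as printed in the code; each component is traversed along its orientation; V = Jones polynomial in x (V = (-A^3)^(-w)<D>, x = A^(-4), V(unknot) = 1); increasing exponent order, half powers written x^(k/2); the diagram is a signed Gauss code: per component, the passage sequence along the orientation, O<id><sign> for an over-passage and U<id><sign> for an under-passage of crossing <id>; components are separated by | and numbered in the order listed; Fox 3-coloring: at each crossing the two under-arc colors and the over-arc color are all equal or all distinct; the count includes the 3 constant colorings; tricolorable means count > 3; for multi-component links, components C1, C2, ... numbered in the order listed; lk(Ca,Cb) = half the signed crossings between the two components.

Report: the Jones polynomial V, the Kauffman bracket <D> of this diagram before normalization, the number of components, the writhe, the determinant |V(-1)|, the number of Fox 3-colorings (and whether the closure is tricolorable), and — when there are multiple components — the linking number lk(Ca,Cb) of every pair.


Jones polynomial: V(x) = -x^-2 + x^-1 - 1 + 3x - 2x^2 + 3x^3 - 2x^4 + x^5 - x^6
<D> = A^-15 - A^-11 + 2A^-7 - 3A^-3 + 2A - 3A^5 + A^9 - A^13 + A^17; writhe +3
components 1, writhe +3 (11 crossings)
3-colorings: 9 of 3^11, det 15 — tricolorable
note: V spans 8 powers of x: at least 8 crossings in any diagram


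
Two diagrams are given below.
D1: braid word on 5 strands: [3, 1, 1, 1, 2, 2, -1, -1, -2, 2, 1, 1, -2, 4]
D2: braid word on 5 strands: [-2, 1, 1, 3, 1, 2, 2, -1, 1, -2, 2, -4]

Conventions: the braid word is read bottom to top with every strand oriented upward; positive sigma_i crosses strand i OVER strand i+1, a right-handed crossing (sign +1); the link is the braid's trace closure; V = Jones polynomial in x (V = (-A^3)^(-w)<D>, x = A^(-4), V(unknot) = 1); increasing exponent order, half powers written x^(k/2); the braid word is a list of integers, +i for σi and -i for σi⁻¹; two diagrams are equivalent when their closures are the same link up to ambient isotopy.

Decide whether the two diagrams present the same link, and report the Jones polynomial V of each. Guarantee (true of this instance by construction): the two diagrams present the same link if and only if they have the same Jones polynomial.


equivalent: yes
V(D1) = x + x^3 - x^4  (w +6, c 14, <D> = -A^2 + A^6 + A^14)
V(D2) = x + x^3 - x^4  [12 crossings, <D> = -A^-4 + 1 + A^8, w = +4]
key observation: one V(x) for all 2 diagrams — one class (guaranteed)


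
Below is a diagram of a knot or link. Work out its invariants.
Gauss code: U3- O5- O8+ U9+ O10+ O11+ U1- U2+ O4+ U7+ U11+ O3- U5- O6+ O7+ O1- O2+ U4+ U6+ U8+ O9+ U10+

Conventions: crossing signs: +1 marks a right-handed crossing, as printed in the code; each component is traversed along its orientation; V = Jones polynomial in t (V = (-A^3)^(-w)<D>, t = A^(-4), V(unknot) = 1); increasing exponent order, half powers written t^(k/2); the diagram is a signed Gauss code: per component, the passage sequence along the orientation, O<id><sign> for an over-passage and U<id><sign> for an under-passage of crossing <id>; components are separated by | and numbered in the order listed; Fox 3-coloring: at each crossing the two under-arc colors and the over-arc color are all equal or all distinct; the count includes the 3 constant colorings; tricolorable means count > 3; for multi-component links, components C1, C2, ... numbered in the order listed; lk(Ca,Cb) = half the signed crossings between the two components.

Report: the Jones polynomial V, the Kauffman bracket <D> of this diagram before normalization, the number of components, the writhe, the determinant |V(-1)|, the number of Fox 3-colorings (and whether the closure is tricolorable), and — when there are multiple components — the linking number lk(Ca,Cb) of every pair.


V(t) = 2t - 2t^2 + 3t^3 - 3t^4 + 2t^5 - 2t^6 + t^7
bracket: -A^-13 + 2A^-9 - 2A^-5 + 3A^-1 - 3A^3 + 2A^7 - 2A^11, w = +5
1 component, writhe +5, over 11 crossings
det 15, colorings 9 of 3^11 — tricolorable
observation: the span of V is 6, forcing >= 6 crossings in any diagram


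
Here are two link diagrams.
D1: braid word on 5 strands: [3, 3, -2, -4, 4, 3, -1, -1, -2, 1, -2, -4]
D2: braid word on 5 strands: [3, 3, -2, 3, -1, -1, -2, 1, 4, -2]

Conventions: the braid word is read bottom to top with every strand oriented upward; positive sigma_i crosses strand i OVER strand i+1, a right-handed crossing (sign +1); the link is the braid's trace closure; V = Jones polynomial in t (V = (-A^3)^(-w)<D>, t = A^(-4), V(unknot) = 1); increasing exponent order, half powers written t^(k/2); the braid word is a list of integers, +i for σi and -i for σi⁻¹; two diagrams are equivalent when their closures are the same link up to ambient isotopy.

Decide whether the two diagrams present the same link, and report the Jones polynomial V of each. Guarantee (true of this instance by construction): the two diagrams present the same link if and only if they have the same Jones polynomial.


equivalent: yes
D1 (bracket -A^-18 + 3A^-14 - 4A^-10 + 5A^-6 - 5A^-2 + 5A^2 - 3A^6 + 2A^10 - A^14; 12 crossings at w = -2): V = -t^-5 + 2t^-4 - 3t^-3 + 5t^-2 - 5t^-1 + 5 - 4t + 3t^2 - t^3
D2 (bracket -A^-12 + 3A^-8 - 4A^-4 + 5 - 5A^4 + 5A^8 - 3A^12 + 2A^16 - A^20; 10 crossings at w = 0): V = -t^-5 + 2t^-4 - 3t^-3 + 5t^-2 - 5t^-1 + 5 - 4t + 3t^2 - t^3
key observation: from 12 to 10 crossings by R-moves: one link, two diagrams


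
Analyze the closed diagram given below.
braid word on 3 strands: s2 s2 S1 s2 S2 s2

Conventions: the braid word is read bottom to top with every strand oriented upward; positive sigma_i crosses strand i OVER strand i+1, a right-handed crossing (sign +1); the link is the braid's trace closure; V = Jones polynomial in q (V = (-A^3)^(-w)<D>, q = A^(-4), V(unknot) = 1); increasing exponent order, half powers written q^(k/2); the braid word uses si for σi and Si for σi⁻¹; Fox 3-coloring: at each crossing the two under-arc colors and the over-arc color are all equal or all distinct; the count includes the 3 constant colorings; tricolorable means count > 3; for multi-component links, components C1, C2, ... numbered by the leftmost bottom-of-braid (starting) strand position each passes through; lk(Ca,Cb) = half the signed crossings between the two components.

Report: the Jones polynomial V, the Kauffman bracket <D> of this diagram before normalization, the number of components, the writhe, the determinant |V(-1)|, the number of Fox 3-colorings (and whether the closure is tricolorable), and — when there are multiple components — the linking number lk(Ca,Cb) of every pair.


V(q) = q + q^3 - q^4
bracket: -A^-10 + A^-6 + A^2, w = +2
1 component, writhe +2, over 6 crossings
det 3, colorings 9 of 3^6 — tricolorable
observation: V spans 3 powers of q: at least 3 crossings in any diagram


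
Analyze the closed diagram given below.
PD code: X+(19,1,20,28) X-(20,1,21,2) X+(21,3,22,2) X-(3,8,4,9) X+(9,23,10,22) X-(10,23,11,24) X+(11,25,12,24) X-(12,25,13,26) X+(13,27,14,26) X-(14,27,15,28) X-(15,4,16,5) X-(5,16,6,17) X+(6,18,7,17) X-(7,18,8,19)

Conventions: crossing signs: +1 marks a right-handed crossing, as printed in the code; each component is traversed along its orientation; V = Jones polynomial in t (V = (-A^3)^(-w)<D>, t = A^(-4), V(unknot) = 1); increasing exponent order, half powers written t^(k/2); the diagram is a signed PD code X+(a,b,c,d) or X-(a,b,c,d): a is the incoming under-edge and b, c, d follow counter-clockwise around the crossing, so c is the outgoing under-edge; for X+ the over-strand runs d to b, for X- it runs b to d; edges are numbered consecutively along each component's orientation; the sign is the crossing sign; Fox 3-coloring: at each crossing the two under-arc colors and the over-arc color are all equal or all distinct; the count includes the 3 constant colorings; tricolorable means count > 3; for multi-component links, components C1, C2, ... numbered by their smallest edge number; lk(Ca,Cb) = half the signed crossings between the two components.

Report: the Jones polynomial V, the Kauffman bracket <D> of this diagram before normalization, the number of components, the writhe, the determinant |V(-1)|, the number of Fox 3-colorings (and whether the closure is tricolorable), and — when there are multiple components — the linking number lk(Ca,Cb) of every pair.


Jones polynomial: V(t) = -t^-4 + t^-3 + t^-1
<D> = A^-2 + A^6 - A^10; writhe -2
components 1, writhe -2 (14 crossings)
3-colorings: 9 of 3^14, det 3 — tricolorable
note: w = -2 (over 14 crossings) is diagram-only; (-A^3)^(2) removes it from V


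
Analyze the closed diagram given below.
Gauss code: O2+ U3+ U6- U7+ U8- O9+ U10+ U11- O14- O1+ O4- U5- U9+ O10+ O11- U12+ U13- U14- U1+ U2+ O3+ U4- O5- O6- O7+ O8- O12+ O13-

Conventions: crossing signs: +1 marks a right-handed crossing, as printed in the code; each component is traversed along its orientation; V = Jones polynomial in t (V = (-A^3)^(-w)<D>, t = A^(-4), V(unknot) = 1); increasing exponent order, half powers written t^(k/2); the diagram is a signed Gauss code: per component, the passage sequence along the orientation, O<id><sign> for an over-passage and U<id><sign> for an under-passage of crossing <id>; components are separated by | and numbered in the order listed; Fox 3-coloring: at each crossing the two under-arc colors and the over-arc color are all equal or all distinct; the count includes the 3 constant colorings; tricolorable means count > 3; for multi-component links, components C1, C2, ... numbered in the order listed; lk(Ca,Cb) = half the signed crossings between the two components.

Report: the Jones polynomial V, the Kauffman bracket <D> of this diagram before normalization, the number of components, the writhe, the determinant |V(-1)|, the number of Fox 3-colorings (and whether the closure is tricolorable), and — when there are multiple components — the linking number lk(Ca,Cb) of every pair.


V(t) = t^-2 - t^-1 + 1 - t + t^2
bracket: A^-8 - A^-4 + 1 - A^4 + A^8, w = 0
1 component, writhe 0, over 14 crossings
det 5, colorings 3 of 3^14 — not tricolorable
observation: w = 0 (over 14 crossings) is diagram-only; (-A^3)^(0) removes it from V


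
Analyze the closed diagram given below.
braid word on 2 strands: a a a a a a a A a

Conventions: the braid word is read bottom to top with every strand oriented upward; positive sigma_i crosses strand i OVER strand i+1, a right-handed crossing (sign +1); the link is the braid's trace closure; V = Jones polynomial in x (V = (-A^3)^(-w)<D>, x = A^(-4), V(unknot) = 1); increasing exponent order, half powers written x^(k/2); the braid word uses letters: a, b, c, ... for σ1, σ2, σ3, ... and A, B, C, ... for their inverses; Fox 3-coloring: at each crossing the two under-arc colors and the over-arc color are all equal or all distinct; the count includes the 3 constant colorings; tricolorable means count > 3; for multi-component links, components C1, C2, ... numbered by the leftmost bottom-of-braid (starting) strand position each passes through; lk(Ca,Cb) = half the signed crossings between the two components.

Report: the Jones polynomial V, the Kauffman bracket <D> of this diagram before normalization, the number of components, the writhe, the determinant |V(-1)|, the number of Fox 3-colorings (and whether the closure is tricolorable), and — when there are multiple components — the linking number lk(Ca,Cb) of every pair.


Jones polynomial: V(x) = x^3 + x^5 - x^6 + x^7 - x^8 + x^9 - x^10
<D> = A^-19 - A^-15 + A^-11 - A^-7 + A^-3 - A - A^9; writhe +7
components 1, writhe +7 (9 crossings)
3-colorings: 3 of 3^9, det 7 — not tricolorable
note: det 7 = |V(-1)|; not divisible by 3, so not tricolorable


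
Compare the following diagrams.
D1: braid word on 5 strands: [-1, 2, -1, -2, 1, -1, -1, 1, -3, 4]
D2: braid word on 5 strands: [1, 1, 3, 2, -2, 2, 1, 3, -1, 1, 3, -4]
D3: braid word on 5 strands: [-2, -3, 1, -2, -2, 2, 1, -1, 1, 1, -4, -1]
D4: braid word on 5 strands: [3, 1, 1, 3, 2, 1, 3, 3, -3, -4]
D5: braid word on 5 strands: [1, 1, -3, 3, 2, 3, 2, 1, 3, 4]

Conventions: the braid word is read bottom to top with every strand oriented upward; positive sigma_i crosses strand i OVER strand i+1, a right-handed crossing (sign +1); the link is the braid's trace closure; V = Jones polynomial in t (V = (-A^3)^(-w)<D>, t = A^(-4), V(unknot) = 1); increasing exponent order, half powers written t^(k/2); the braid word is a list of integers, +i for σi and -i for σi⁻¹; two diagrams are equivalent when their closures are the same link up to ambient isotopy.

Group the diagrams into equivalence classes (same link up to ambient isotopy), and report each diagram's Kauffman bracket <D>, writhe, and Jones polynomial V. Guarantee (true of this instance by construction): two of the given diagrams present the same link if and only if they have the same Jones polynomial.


grouping into links: {D1} | {D2, D4, D5} | {D3}
V(D1) = 1  (w -2, c 10, <D> = A^-6)
V(D2) = t^2 + 2t^4 - 2t^5 + t^6 - 2t^7 + t^8  (w +6, c 12, <D> = A^-14 - 2A^-10 + A^-6 - 2A^-2 + 2A^2 + A^10)
D3 (bracket A^-14 - A^-10 + A^-6 - A^-2 + A^2; 12 crossings at w = -2): V = t^-2 - t^-1 + 1 - t + t^2
D4 (bracket A^-14 - 2A^-10 + A^-6 - 2A^-2 + 2A^2 + A^10; 10 crossings at w = +6): V = t^2 + 2t^4 - 2t^5 + t^6 - 2t^7 + t^8
D5 (bracket A^-8 - 2A^-4 + 1 - 2A^4 + 2A^8 + A^16; 10 crossings at w = +8): V = t^2 + 2t^4 - 2t^5 + t^6 - 2t^7 + t^8
why: 3 classes among 5 diagrams; unequal V(t) rules out equality


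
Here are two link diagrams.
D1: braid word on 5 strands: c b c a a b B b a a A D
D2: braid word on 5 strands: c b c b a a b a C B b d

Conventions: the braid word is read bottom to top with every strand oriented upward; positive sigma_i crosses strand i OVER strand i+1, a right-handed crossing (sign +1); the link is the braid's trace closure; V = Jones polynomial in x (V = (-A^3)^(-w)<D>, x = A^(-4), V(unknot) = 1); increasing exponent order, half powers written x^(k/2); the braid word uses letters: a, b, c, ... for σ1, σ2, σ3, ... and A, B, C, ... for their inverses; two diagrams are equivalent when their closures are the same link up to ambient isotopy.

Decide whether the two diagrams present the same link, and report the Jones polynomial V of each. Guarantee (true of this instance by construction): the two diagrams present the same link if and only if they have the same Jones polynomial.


equivalent: yes
V(D1) = x^2 + x^4 - x^5 + x^6 - x^7  (w +6, c 12, <D> = -A^-10 + A^-6 - A^-2 + A^2 + A^10)
V(D2) = x^2 + x^4 - x^5 + x^6 - x^7  (w +8, c 12, <D> = -A^-4 + 1 - A^4 + A^8 + A^16)
why: D2 (12 crossings) and D1 (12) are Markov-related braid presentations


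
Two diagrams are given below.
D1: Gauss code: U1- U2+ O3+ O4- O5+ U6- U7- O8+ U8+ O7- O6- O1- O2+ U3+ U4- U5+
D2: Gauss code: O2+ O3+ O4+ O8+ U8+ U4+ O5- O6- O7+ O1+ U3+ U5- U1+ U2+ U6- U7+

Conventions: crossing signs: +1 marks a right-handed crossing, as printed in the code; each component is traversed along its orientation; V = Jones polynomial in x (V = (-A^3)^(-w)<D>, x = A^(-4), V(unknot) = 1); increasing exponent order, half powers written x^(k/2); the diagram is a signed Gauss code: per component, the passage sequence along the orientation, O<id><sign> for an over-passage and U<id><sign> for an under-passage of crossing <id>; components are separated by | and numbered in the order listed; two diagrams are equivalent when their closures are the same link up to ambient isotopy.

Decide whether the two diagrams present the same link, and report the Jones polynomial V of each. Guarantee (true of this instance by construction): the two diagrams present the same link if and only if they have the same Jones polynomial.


equivalent: yes
V(D1) = 1  (w 0, c 8, <D> = 1)
D2 (bracket A^12; 8 crossings at w = +4): V = 1
why: Reidemeister moves carry D1 (8 crossings) to D2 (8)


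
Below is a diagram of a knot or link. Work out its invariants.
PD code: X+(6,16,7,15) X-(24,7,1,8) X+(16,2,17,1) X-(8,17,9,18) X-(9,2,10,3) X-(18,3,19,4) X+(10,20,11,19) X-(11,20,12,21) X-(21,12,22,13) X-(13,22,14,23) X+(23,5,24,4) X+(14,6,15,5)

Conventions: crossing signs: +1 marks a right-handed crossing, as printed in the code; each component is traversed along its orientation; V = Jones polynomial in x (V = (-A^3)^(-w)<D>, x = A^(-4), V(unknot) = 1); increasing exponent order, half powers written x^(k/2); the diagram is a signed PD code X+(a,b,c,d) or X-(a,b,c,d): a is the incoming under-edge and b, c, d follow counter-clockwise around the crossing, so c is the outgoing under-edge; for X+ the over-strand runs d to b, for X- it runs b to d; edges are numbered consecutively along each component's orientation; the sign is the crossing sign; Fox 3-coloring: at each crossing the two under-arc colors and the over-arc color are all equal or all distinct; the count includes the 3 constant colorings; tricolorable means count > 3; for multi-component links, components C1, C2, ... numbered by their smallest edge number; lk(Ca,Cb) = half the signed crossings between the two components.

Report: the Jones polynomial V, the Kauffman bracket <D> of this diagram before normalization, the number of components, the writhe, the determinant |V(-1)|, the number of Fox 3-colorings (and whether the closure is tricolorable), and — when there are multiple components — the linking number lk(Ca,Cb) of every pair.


V = x^-5 - 2x^-4 + 2x^-3 - 2x^-2 + 2x^-1 - 1 + x
<D> = A^-10 - A^-6 + 2A^-2 - 2A^2 + 2A^6 - 2A^10 + A^14 (w = -2)
1 component over 12 crossings, w = -2
3 Fox colorings among 3^12, |V(-1)| = 11: not tricolorable
why: w = -2 shifts under R1 moves; the (-A^3)^(2) factor cancels that in V


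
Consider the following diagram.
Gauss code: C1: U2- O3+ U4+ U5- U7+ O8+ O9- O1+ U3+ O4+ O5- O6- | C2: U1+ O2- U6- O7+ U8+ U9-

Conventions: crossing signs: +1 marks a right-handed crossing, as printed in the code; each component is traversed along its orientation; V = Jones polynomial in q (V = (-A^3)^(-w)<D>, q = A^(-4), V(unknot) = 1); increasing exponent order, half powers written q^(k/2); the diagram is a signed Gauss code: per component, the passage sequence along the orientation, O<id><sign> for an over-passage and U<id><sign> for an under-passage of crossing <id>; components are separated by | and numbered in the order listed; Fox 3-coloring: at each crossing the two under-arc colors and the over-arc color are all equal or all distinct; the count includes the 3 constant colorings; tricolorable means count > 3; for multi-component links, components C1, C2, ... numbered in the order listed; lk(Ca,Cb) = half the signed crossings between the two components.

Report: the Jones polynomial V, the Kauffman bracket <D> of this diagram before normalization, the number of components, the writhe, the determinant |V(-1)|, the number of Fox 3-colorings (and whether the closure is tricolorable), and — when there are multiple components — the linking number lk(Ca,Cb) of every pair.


V(q) = -q^(-3/2) + q^(-1/2) - 2q^(1/2) + q^(3/2) - 2q^(5/2) + q^(7/2)
bracket: -A^-11 + 2A^-7 - A^-3 + 2A - A^5 + A^9, w = +1
2 components, writhe +1, over 9 crossings
lk(C1,C2) = 0
det 8, colorings 3 of 3^9 — not tricolorable
observation: the 1 component pair carries total linking 0


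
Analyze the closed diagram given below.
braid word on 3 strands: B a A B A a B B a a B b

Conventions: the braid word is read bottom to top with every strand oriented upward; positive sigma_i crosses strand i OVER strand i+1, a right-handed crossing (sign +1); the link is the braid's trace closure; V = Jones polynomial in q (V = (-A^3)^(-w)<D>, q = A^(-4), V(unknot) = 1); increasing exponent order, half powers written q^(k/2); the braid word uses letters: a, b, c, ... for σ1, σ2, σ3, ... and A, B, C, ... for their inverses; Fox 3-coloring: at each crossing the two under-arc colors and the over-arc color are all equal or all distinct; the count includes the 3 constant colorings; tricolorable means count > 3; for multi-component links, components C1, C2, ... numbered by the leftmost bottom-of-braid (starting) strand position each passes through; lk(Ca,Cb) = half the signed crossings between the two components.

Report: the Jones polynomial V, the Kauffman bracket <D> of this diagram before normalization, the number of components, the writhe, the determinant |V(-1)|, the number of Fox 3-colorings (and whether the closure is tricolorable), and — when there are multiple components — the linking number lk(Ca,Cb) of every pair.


Jones polynomial: V(q) = q^-5 - q^-4 + 2q^-3 - q^-2 + 2q^-1 + q
<D> = A^-10 + 2A^-2 - A^2 + 2A^6 - A^10 + A^14; writhe -2
components 3, writhe -2 (12 crossings)
linking number lk(C1,C2) = +1
lk(C1,C3): 0
lk(C2,C3) = -2
3-colorings: 3 of 3^12, det 8 — not tricolorable
note: span 6 respects span(V) <= c + mu - 1 = 14 for this 3-component diagram


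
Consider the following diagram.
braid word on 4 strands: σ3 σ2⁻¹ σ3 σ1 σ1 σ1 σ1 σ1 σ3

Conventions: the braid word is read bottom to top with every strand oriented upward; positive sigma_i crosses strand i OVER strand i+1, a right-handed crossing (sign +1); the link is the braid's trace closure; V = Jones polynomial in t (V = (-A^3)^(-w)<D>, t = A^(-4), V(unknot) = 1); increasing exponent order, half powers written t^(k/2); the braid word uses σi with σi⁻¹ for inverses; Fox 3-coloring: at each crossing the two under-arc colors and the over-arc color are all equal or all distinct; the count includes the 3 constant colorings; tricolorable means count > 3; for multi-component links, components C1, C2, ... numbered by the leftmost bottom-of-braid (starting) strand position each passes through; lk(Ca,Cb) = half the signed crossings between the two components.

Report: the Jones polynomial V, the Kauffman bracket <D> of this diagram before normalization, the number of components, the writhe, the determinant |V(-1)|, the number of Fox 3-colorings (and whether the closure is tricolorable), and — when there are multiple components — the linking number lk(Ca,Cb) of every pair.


V = t^3 + 2t^5 - 2t^6 + 2t^7 - 3t^8 + 2t^9 - 2t^10 + t^11
<D> = -A^-23 + 2A^-19 - 2A^-15 + 3A^-11 - 2A^-7 + 2A^-3 - 2A - A^9 (w = +7)
1 component over 9 crossings, w = +7
9 Fox colorings among 3^9, |V(-1)| = 15: tricolorable
why: w = +7 shifts under R1 moves; the (-A^3)^(-7) factor cancels that in V


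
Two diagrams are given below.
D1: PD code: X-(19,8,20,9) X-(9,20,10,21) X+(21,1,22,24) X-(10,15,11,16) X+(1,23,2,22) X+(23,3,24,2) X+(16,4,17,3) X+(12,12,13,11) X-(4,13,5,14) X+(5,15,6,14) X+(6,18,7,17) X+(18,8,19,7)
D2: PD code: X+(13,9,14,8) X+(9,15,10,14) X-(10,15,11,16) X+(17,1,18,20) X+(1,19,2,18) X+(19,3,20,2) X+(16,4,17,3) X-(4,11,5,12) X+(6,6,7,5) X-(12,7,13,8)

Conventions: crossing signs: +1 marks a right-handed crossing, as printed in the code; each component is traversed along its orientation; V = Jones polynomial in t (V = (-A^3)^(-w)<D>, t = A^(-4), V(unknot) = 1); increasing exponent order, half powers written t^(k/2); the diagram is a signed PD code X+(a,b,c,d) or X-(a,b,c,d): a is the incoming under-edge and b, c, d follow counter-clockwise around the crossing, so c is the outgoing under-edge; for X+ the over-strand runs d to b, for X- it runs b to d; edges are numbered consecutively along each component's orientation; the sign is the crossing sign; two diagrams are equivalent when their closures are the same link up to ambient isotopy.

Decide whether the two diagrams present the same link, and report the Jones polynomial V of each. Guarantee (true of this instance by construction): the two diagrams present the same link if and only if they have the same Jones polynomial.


equivalent: yes
D1 (bracket -A^-4 + 1 + A^8; 12 crossings at w = +4): V = t + t^3 - t^4
V(D2) = t + t^3 - t^4  [10 crossings, <D> = -A^-4 + 1 + A^8, w = +4]
observation: from 12 to 10 crossings by R-moves: one link, two diagrams


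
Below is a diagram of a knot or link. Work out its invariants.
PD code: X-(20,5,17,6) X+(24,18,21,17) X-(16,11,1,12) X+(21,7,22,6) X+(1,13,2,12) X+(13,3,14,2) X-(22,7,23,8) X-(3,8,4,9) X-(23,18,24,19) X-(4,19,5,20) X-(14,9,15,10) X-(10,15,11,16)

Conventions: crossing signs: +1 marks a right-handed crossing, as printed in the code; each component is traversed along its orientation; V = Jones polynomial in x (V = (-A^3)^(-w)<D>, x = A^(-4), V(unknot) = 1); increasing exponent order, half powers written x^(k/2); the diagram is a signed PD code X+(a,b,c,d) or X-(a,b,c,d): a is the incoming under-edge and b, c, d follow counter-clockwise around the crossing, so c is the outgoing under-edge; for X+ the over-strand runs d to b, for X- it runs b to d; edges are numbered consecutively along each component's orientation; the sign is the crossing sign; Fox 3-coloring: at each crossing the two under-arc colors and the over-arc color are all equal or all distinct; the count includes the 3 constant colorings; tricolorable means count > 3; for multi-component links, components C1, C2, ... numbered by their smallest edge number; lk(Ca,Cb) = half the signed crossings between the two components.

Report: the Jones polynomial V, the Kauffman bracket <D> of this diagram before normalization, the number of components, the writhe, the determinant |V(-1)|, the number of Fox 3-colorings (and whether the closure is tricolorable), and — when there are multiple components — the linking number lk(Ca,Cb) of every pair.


V = x^-3 + x^-2 + x^-1 + 1
<D> = A^-12 + A^-8 + A^-4 + 1 (w = -4)
3 components over 12 crossings, w = -4
lk(C1,C2): -1
lk(C1,C3) = 0
linking number lk(C2,C3) = 0
9 Fox colorings among 3^12, |V(-1)| = 0: tricolorable
why: span 3 respects span(V) <= c + mu - 1 = 14 for this 3-component diagram


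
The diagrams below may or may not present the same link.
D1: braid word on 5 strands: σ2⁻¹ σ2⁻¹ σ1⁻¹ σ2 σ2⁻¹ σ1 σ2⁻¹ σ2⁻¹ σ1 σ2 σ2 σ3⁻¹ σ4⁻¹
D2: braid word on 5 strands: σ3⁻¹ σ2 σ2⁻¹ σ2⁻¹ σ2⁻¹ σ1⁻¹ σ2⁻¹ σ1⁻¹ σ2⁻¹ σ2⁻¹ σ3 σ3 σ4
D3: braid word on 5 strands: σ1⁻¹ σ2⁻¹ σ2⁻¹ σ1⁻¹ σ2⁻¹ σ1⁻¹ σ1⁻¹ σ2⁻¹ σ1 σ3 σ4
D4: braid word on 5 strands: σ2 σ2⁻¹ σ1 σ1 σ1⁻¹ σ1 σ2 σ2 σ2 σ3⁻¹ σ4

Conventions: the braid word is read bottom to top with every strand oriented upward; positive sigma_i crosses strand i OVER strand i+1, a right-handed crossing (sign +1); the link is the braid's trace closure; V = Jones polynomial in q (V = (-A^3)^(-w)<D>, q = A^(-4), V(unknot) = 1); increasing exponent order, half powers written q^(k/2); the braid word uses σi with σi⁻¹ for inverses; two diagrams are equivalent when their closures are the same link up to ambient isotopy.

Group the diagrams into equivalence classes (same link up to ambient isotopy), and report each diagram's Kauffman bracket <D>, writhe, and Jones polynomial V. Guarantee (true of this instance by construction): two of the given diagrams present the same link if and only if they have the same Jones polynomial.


equivalence classes: {D1} | {D2, D3} | {D4}
D1 (bracket A^-7 + A; 13 crossings at w = -3): V = -q^(-5/2) - q^(-1/2)
D2 (bracket A^-5 + A^3 - A^7 + A^11 - A^15 + A^19; 13 crossings at w = -5): V = -q^(-17/2) + q^(-15/2) - q^(-13/2) + q^(-11/2) - q^(-9/2) - q^(-5/2)
D3 (bracket A^-5 + A^3 - A^7 + A^11 - A^15 + A^19; 11 crossings at w = -5): V = -q^(-17/2) + q^(-15/2) - q^(-13/2) + q^(-11/2) - q^(-9/2) - q^(-5/2)
V(D4) = -q^(3/2) - 2q^(7/2) + q^(9/2) - q^(11/2) + q^(13/2)  [11 crossings, <D> = -A^-11 + A^-7 - A^-3 + 2A + A^9, w = +5]
key observation: 3 classes among 4 diagrams; unequal V(q) rules out equality


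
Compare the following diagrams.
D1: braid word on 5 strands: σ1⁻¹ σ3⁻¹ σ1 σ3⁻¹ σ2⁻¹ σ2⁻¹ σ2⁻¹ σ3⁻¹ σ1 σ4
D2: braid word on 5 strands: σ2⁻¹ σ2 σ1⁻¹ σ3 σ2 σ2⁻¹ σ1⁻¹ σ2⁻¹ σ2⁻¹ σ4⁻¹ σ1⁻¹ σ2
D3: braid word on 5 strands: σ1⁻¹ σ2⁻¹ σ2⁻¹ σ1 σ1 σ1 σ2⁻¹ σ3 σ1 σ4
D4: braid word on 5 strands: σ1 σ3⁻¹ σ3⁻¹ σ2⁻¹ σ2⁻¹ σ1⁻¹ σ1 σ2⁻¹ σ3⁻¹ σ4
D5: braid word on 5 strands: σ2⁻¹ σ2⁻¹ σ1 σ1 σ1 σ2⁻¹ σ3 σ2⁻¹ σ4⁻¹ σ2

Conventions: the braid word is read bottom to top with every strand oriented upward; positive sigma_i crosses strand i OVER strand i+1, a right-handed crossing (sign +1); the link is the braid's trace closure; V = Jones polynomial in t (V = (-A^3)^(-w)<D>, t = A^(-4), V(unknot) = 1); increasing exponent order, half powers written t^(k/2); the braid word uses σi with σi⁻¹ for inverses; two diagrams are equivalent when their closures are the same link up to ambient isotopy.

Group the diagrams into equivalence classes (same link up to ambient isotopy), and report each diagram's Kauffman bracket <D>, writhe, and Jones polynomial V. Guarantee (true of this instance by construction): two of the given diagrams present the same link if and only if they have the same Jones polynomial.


classes: {D1, D4} | {D2} | {D3, D5}
V(D1) = t^-8 - 2t^-7 + t^-6 - 2t^-5 + 2t^-4 + t^-2  [10 crossings, <D> = A^-4 + 2A^4 - 2A^8 + A^12 - 2A^16 + A^20, w = -4]
V(D2) = -t^-6 + t^-5 - t^-4 + 2t^-3 - t^-2 + t^-1  [12 crossings, <D> = A^-8 - A^-4 + 2 - A^4 + A^8 - A^12, w = -4]
V(D3) = -t^-3 + t^-2 - t^-1 + 3 - t + t^2 - t^3  (w +2, c 10, <D> = -A^-6 + A^-2 - A^2 + 3A^6 - A^10 + A^14 - A^18)
D4 (bracket A^-4 + 2A^4 - 2A^8 + A^12 - 2A^16 + A^20; 10 crossings at w = -4): V = t^-8 - 2t^-7 + t^-6 - 2t^-5 + 2t^-4 + t^-2
V(D5) = -t^-3 + t^-2 - t^-1 + 3 - t + t^2 - t^3  [10 crossings, <D> = -A^-12 + A^-8 - A^-4 + 3 - A^4 + A^8 - A^12, w = 0]
insight: 3 values of V(t) split the 5 diagrams


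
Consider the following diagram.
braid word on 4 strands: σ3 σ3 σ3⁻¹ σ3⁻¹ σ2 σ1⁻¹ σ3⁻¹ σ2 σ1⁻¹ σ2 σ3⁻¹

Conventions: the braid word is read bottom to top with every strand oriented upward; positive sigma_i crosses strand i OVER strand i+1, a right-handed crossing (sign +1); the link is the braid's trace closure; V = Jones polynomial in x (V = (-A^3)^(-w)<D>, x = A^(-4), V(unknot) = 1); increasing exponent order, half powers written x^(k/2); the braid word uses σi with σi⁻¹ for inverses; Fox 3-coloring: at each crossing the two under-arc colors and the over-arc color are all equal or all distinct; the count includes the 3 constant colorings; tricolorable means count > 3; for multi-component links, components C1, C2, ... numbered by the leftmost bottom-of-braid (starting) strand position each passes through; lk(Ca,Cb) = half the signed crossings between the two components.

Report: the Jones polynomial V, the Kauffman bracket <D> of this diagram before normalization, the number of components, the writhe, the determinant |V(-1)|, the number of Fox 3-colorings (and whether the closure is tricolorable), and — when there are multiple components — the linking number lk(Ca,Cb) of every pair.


Jones polynomial: V(x) = x^-4 - 2x^-3 + 3x^-2 - 4x^-1 + 4 - 3x + 3x^2 - x^3
<D> = A^-15 - 3A^-11 + 3A^-7 - 4A^-3 + 4A - 3A^5 + 2A^9 - A^13; writhe -1
components 1, writhe -1 (11 crossings)
3-colorings: 9 of 3^11, det 21 — tricolorable
note: free reduction leaves σ2 σ1⁻¹ σ3⁻¹ σ2 σ1⁻¹ σ2 σ3⁻¹ of the original 11 letters


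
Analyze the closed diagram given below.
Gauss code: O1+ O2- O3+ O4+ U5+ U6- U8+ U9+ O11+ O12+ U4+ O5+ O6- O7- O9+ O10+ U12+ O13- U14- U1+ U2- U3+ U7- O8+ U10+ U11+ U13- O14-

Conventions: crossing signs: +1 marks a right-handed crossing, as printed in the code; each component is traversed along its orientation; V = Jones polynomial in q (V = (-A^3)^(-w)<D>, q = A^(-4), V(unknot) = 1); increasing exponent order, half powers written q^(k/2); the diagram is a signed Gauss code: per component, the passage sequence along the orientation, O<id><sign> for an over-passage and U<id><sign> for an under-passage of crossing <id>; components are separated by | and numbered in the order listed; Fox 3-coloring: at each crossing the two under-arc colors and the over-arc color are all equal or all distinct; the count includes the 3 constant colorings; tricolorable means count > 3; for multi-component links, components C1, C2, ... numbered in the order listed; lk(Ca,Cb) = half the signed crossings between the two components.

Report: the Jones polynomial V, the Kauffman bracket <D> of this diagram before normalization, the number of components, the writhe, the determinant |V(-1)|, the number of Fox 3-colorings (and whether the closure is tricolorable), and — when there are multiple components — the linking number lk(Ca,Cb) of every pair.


Jones polynomial: V(q) = q - q^2 + 2q^3 - q^4 + q^5 - q^6
<D> = -A^-12 + A^-8 - A^-4 + 2 - A^4 + A^8; writhe +4
components 1, writhe +4 (14 crossings)
3-colorings: 3 of 3^14, det 7 — not tricolorable
note: the span of V is 5, forcing >= 5 crossings in any diagram


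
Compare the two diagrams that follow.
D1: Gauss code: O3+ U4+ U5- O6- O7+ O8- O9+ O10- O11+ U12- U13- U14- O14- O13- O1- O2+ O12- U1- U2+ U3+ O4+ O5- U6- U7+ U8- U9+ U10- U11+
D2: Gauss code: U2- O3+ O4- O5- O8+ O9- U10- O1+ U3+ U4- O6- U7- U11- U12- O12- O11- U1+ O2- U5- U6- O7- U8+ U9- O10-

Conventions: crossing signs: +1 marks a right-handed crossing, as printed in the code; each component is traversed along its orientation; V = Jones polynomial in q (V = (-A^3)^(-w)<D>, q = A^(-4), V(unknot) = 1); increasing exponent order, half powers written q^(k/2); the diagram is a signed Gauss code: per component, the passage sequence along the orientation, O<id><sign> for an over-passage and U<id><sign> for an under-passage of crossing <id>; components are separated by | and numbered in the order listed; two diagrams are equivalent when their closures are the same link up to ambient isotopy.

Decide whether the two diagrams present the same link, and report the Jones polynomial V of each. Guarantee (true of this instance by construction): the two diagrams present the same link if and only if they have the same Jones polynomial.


same link: no
V(D1) = 1  [14 crossings, <D> = A^-6, w = -2]
V(D2) = -q^-6 + q^-5 - q^-4 + 2q^-3 - q^-2 + q^-1  (w -6, c 12, <D> = A^-14 - A^-10 + 2A^-6 - A^-2 + A^2 - A^6)
note: comparing 2 Jones polynomials yields 2 groups


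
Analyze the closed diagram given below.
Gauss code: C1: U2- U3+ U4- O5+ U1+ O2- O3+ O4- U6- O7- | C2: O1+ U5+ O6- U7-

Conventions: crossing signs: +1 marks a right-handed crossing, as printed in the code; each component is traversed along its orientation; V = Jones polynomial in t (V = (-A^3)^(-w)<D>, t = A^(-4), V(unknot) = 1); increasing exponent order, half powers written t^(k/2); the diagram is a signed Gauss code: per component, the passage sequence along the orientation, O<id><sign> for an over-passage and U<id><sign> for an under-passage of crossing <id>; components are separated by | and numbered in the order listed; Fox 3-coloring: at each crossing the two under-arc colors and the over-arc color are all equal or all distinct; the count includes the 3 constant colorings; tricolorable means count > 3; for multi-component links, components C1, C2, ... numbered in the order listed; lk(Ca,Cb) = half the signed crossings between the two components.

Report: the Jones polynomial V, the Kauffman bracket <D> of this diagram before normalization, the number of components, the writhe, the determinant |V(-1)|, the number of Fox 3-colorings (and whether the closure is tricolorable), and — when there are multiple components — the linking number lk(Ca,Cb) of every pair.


V = t^(-7/2) - 2t^(-5/2) + t^(-3/2) - 2t^(-1/2) + t^(1/2) - t^(3/2)
<D> = A^-9 - A^-5 + 2A^-1 - A^3 + 2A^7 - A^11 (w = -1)
2 components over 7 crossings, w = -1
lk(C1,C2): 0
3 Fox colorings among 3^7, |V(-1)| = 8: not tricolorable
why: det 8 = |V(-1)|; not divisible by 3, so not tricolorable


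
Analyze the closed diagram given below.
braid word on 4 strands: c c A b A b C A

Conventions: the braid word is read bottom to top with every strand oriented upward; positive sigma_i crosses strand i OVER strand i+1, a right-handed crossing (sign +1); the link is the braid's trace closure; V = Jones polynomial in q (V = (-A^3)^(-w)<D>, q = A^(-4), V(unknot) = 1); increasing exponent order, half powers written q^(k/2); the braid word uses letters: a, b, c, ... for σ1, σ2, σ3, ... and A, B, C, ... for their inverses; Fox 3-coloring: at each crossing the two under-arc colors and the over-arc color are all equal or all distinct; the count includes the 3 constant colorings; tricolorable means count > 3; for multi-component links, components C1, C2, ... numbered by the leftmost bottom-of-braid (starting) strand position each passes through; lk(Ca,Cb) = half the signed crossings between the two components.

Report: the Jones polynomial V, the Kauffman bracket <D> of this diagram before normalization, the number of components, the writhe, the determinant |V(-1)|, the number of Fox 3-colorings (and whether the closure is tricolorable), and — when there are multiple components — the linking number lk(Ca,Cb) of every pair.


Jones polynomial: V(q) = q^(-7/2) - 2q^(-5/2) + q^(-3/2) - 2q^(-1/2) + q^(1/2) - q^(3/2)
<D> = -A^-6 + A^-2 - 2A^2 + A^6 - 2A^10 + A^14; writhe 0
components 2, writhe 0 (8 crossings)
linking number lk(C1,C2) = 0
3-colorings: 3 of 3^8, det 8 — not tricolorable
note: every pair of the 2 components has lk = 0
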